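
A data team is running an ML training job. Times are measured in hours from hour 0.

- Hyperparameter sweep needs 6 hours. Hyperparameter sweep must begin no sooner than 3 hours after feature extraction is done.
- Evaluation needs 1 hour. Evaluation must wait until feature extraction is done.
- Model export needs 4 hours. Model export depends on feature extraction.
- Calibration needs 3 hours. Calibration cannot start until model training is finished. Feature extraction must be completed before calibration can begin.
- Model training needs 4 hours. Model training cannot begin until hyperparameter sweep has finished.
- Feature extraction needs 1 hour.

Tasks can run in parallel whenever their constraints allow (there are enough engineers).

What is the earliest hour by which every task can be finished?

17

Feature extraction has no prerequisites, so it starts at hour 0 and finishes at hour 1.
Model export waits on feature extraction (finishes hour 1), so it starts at hour 1 and finishes at 1 + 4 = hour 5.
Evaluation waits on feature extraction (finishes hour 1), so it starts at hour 1 and finishes at 1 + 1 = hour 2.
Hyperparameter sweep cannot begin until feature extraction (finishes hour 1, plus 3-hour gap → hour 4). It runs from hour 4 to 4 + 6 = hour 10.
Model training waits on hyperparameter sweep (finishes hour 10), so it starts at hour 10 and finishes at 10 + 4 = hour 14.
Calibration needs all of model training (finishes hour 14); feature extraction (finishes hour 1). That puts its earliest start at hour 14; it finishes at 14 + 3 = hour 17.
All tasks are finished once the last one completes. Finish times: Feature extraction at 1, Hyperparameter sweep at 10, Model training at 14, Evaluation at 2, Calibration at 17, Model export at 5. The latest is hour 17.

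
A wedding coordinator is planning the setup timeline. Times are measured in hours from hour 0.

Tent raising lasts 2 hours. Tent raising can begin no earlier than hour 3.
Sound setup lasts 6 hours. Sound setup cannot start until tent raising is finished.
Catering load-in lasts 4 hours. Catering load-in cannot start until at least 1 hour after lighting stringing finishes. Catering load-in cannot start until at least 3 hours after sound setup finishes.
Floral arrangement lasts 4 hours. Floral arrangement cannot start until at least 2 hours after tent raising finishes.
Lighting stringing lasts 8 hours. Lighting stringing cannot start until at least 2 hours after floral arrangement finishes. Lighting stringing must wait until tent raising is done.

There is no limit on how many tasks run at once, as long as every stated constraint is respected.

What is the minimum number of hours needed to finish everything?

Tent raising cannot begin until its own release at hour 3. It runs from hour 3 to 3 + 2 = hour 5.
After tent raising (finishes hour 5), sound setup can start at hour 5 and finishes at hour 11.
After tent raising (finishes hour 5, plus 2-hour gap → hour 7), floral arrangement can start at hour 7 and finishes at hour 11.
Lighting stringing cannot start until floral arrangement (finishes hour 11, plus 2-hour gap → hour 13); tent raising (finishes hour 5). The controlling bound is hour 13, so lighting stringing finishes at 13 + 8 = hour 21.
Catering load-in needs all of lighting stringing (finishes hour 21, plus 1-hour gap → hour 22); sound setup (finishes hour 11, plus 3-hour gap → hour 14). That puts its earliest start at hour 22; it finishes at 22 + 4 = hour 26.
All tasks are finished once the last one completes. Finish times: Tent raising at 5, Floral arrangement at 11, Lighting stringing at 21, Sound setup at 11, Catering load-in at 26. The latest is hour 26.

26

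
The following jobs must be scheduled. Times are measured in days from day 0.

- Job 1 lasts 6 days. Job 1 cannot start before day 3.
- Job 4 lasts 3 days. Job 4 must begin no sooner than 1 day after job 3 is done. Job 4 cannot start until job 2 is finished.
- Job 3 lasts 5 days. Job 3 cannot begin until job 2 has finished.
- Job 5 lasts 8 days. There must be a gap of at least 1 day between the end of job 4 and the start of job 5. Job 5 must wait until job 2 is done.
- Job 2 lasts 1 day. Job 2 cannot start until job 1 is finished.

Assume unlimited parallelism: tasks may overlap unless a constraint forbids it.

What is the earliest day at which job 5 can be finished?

28

After its own release at day 3, job 1 can start at day 3 and finishes at day 9.
Job 2 cannot begin until job 1 (finishes day 9). It runs from day 9 to 9 + 1 = day 10.
Job 3 cannot begin until job 2 (finishes day 10). It runs from day 10 to 10 + 5 = day 15.
Job 4 needs all of job 3 (finishes day 15, plus 1-day gap → day 16); job 2 (finishes day 10). That puts its earliest start at day 16; it finishes at 16 + 3 = day 19.
Job 5 has to wait for job 4 (finishes day 19, plus 1-day gap → day 20); job 2 (finishes day 10). The latest of these is day 20, so job 5 runs day 20 to 20 + 8 = day 28.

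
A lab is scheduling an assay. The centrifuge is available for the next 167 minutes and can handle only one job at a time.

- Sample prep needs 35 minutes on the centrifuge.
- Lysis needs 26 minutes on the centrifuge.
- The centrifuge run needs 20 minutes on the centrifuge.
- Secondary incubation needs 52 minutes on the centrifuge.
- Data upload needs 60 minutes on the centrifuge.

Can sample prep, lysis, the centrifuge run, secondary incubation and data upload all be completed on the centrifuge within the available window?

Running back to back, the jobs need 35 + 26 + 20 + 52 + 60 = 193 minutes on the centrifuge.
Since 193 > 167, they cannot all fit.

No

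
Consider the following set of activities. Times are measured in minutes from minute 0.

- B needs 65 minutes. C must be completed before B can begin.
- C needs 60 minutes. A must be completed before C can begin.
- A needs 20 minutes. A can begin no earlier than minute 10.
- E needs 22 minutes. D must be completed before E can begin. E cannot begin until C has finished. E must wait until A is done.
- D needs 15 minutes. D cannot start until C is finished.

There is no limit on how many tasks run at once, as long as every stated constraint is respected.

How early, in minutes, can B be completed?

After its own release at minute 10, A can start at minute 10 and finishes at minute 30.
After A (finishes minute 30), C can start at minute 30 and finishes at minute 90.
After C (finishes minute 90), B can start at minute 90 and finishes at minute 155.

155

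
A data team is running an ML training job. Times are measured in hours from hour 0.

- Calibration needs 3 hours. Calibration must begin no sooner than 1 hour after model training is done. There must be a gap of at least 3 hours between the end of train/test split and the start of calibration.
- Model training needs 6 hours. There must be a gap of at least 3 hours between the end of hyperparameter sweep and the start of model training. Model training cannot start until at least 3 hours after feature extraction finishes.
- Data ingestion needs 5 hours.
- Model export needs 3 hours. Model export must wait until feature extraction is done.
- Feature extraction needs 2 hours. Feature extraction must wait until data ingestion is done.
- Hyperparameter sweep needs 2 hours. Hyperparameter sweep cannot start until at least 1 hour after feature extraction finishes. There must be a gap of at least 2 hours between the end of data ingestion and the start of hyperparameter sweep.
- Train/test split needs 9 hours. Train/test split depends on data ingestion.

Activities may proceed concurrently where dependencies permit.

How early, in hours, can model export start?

Data ingestion can start immediately at hour 0; it finishes at hour 5.
Feature extraction cannot begin until data ingestion (finishes hour 5). It runs from hour 5 to 5 + 2 = hour 7.
Model export waits on feature extraction (finishes hour 7), so the earliest it can start is hour 7.

7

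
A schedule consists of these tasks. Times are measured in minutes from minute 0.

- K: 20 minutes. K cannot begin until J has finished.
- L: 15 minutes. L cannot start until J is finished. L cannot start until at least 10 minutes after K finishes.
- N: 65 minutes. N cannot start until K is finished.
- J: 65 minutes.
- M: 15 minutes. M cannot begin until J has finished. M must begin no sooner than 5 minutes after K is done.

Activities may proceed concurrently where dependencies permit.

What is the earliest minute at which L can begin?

95

J can start immediately at minute 0; it finishes at minute 65.
K cannot begin until J (finishes minute 65). It runs from minute 65 to 65 + 20 = minute 85.
L waits on J (finishes minute 65); K (finishes minute 85, plus 10-minute gap → minute 95). The latest of these is minute 95, which is the earliest L can start.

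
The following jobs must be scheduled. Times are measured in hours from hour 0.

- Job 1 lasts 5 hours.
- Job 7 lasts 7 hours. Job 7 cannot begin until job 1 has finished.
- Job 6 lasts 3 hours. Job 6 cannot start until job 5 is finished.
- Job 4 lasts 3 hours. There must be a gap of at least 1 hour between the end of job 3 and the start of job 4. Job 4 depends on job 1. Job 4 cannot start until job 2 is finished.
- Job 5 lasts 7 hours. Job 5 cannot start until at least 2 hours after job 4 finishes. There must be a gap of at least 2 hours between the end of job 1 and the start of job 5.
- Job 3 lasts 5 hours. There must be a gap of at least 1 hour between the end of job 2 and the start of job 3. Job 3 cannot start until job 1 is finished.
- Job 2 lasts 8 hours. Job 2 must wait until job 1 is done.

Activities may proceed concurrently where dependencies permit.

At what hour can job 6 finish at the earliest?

35

Job 1 can start immediately at hour 0; it finishes at hour 5.
Job 2 waits on job 1 (finishes hour 5), so it starts at hour 5 and finishes at 5 + 8 = hour 13.
Job 3 needs all of job 2 (finishes hour 13, plus 1-hour gap → hour 14); job 1 (finishes hour 5). That puts its earliest start at hour 14; it finishes at 14 + 5 = hour 19.
Job 4 cannot start until job 3 (finishes hour 19, plus 1-hour gap → hour 20); job 1 (finishes hour 5); job 2 (finishes hour 13). The controlling bound is hour 20, so job 4 finishes at 20 + 3 = hour 23.
For job 5: job 4 (finishes hour 23, plus 2-hour gap → hour 25); job 1 (finishes hour 5, plus 2-hour gap → hour 7). Taking the maximum gives a start of hour 25, and it finishes at 25 + 7 = hour 32.
After job 5 (finishes hour 32), job 6 can start at hour 32 and finishes at hour 35.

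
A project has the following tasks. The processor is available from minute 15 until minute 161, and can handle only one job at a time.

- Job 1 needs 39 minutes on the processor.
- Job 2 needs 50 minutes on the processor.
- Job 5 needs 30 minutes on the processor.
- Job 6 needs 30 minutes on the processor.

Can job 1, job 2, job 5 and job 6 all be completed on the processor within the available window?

The processor window is 161 − 15 = 146 minutes.
Running back to back, the jobs need 39 + 50 + 30 + 30 = 149 minutes on the processor.
Since 149 > 146, they cannot all fit.

No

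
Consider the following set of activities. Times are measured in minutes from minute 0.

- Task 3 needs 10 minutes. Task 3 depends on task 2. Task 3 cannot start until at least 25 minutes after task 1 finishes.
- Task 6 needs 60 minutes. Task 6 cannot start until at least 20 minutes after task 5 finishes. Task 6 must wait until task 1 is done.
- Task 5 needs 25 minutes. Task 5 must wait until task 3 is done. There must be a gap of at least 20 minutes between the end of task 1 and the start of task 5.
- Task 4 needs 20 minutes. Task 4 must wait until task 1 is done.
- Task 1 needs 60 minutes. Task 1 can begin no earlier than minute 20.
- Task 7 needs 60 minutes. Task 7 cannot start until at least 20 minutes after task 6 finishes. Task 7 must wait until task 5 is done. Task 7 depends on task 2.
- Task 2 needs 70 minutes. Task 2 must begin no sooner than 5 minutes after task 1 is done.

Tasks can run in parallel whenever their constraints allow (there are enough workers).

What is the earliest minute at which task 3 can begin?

Task 1 waits on its own release at minute 20, so it starts at minute 20 and finishes at 20 + 60 = minute 80.
Task 2 waits on task 1 (finishes minute 80, plus 5-minute gap → minute 85), so it starts at minute 85 and finishes at 85 + 70 = minute 155.
Task 3 waits on task 2 (finishes minute 155); task 1 (finishes minute 80, plus 25-minute gap → minute 105). The latest of these is minute 155, which is the earliest task 3 can start.

155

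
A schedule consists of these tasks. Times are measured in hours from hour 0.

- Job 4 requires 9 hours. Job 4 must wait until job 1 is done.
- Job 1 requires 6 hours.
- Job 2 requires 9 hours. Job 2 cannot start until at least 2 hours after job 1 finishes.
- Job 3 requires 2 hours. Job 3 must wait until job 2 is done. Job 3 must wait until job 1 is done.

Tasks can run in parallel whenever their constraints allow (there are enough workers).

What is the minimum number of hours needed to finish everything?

19

Nothing blocks job 1, so it runs from hour 0 to hour 6.
Job 4 waits on job 1 (finishes hour 6), so it starts at hour 6 and finishes at 6 + 9 = hour 15.
Job 2 cannot begin until job 1 (finishes hour 6, plus 2-hour gap → hour 8). It runs from hour 8 to 8 + 9 = hour 17.
For job 3: job 2 (finishes hour 17); job 1 (finishes hour 6). Taking the maximum gives a start of hour 17, and it finishes at 17 + 2 = hour 19.
All tasks are finished once the last one completes. Finish times: Job 1 at 6, Job 2 at 17, Job 3 at 19, Job 4 at 15. The latest is hour 19.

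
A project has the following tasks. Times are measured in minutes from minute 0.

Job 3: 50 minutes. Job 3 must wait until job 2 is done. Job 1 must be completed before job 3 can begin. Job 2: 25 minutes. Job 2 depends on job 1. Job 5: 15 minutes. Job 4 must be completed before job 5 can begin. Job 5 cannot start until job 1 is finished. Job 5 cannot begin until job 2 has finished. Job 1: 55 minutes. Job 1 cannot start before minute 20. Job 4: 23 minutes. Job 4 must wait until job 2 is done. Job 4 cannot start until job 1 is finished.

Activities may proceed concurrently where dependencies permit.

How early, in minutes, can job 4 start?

Job 1 waits on its own release at minute 20, so it starts at minute 20 and finishes at 20 + 55 = minute 75.
After job 1 (finishes minute 75), job 2 can start at minute 75 and finishes at minute 100.
Job 4 waits on job 2 (finishes minute 100); job 1 (finishes minute 75). The latest of these is minute 100, which is the earliest job 4 can start.

100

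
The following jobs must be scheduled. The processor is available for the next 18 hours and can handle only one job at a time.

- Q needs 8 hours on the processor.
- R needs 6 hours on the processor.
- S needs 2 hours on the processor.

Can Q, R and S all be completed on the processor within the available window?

Yes

Running back to back, the jobs need 8 + 6 + 2 = 16 hours on the processor.
Since 16 ≤ 18, they fit within the window.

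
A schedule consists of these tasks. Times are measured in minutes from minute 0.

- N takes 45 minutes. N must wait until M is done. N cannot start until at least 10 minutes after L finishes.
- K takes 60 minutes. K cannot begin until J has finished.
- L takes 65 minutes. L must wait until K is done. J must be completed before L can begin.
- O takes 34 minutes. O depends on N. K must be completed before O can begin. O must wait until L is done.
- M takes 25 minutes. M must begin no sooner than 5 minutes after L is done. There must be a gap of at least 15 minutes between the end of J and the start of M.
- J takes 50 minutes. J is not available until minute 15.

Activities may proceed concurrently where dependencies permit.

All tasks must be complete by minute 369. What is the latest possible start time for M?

O must finish by minute 369; it takes 34 minutes, so it must start by 369 − 34 = minute 335.
Since O (must start by minute 335) depends on it, N must finish by minute 335. Backing off its 45-minute duration gives a latest start of minute 290.
Since N (must start by minute 290) depends on it, M must finish by minute 290. Backing off its 25-minute duration gives a latest start of minute 265.

265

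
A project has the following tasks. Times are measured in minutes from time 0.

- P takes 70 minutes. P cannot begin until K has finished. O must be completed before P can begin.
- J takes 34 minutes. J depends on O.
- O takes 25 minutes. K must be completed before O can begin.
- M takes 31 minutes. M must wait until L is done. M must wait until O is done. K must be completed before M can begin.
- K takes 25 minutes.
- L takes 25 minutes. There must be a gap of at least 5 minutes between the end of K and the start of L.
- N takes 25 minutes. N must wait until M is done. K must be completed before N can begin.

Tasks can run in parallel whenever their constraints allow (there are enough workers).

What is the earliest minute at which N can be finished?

111

K has no prerequisites, so it starts at minute 0 and finishes at minute 25.
O waits on K (finishes minute 25), so it starts at minute 25 and finishes at 25 + 25 = minute 50.
L waits on K (finishes minute 25, plus 5-minute gap → minute 30), so it starts at minute 30 and finishes at 30 + 25 = minute 55.
M needs all of L (finishes minute 55); O (finishes minute 50); K (finishes minute 25). That puts its earliest start at minute 55; it finishes at 55 + 31 = minute 86.
For N: M (finishes minute 86); K (finishes minute 25). Taking the maximum gives a start of minute 86, and it finishes at 86 + 25 = minute 111.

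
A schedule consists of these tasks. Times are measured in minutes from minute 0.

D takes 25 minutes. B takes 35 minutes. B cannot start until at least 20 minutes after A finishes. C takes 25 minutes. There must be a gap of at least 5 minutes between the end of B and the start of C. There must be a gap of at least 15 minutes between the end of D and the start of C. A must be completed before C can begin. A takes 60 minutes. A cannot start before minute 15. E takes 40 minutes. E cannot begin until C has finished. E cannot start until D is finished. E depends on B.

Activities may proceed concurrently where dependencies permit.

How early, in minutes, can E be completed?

200

Nothing blocks D, so it runs from minute 0 to minute 25.
After its own release at minute 15, A can start at minute 15 and finishes at minute 75.
B cannot begin until A (finishes minute 75, plus 20-minute gap → minute 95). It runs from minute 95 to 95 + 35 = minute 130.
C needs all of B (finishes minute 130, plus 5-minute gap → minute 135); D (finishes minute 25, plus 15-minute gap → minute 40); A (finishes minute 75). That puts its earliest start at minute 135; it finishes at 135 + 25 = minute 160.
E has to wait for C (finishes minute 160); D (finishes minute 25); B (finishes minute 130). The latest of these is minute 160, so E runs minute 160 to 160 + 40 = minute 200.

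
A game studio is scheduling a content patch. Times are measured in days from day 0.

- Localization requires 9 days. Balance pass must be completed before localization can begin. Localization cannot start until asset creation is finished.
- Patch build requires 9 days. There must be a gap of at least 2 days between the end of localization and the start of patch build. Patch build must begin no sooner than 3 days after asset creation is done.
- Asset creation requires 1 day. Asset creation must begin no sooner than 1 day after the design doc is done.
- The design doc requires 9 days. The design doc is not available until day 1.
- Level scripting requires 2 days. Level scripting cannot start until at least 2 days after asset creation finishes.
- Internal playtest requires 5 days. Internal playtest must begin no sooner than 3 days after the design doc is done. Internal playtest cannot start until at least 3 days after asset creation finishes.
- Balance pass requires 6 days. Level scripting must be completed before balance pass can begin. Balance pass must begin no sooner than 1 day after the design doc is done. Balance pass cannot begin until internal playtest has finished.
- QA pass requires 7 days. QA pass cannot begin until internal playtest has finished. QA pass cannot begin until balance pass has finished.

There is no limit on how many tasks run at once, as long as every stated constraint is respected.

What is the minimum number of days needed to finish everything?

46

After its own release at day 1, the design doc can start at day 1 and finishes at day 10.
Asset creation waits on the design doc (finishes day 10, plus 1-day gap → day 11), so it starts at day 11 and finishes at 11 + 1 = day 12.
Internal playtest has to wait for the design doc (finishes day 10, plus 3-day gap → day 13); asset creation (finishes day 12, plus 3-day gap → day 15). The latest of these is day 15, so internal playtest runs day 15 to 15 + 5 = day 20.
Level scripting waits on asset creation (finishes day 12, plus 2-day gap → day 14), so it starts at day 14 and finishes at 14 + 2 = day 16.
For balance pass: level scripting (finishes day 16); the design doc (finishes day 10, plus 1-day gap → day 11); internal playtest (finishes day 20). Taking the maximum gives a start of day 20, and it finishes at 20 + 6 = day 26.
QA pass has to wait for internal playtest (finishes day 20); balance pass (finishes day 26). The latest of these is day 26, so QA pass runs day 26 to 26 + 7 = day 33.
Localization needs all of balance pass (finishes day 26); asset creation (finishes day 12). That puts its earliest start at day 26; it finishes at 26 + 9 = day 35.
Patch build has to wait for localization (finishes day 35, plus 2-day gap → day 37); asset creation (finishes day 12, plus 3-day gap → day 15). The latest of these is day 37, so patch build runs day 37 to 37 + 9 = day 46.
All tasks are finished once the last one completes. Finish times: The design doc at 10, Asset creation at 12, Level scripting at 16, Internal playtest at 20, Balance pass at 26, Localization at 35, QA pass at 33, Patch build at 46. The latest is day 46.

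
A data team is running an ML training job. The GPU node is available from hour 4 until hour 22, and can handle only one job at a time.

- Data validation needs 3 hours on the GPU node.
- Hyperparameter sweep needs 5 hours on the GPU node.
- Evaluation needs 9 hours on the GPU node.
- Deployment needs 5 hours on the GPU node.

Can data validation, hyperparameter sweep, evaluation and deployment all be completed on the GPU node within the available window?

The GPU node window is 22 − 4 = 18 hours.
Running back to back, the jobs need 3 + 5 + 9 + 5 = 22 hours on the GPU node.
Since 22 > 18, they cannot all fit.

No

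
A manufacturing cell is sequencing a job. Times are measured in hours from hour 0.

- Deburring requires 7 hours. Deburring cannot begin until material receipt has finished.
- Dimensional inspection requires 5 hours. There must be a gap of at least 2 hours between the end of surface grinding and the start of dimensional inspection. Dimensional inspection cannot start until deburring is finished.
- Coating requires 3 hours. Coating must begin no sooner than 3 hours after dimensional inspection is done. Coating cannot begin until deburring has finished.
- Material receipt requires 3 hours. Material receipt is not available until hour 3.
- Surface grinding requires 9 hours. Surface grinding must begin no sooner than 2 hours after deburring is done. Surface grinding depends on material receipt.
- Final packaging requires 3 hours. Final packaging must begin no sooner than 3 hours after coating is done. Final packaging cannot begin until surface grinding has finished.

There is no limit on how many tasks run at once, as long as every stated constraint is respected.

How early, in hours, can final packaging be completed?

43

Material receipt cannot begin until its own release at hour 3. It runs from hour 3 to 3 + 3 = hour 6.
Deburring waits on material receipt (finishes hour 6), so it starts at hour 6 and finishes at 6 + 7 = hour 13.
For surface grinding: deburring (finishes hour 13, plus 2-hour gap → hour 15); material receipt (finishes hour 6). Taking the maximum gives a start of hour 15, and it finishes at 15 + 9 = hour 24.
Dimensional inspection cannot start until surface grinding (finishes hour 24, plus 2-hour gap → hour 26); deburring (finishes hour 13). The controlling bound is hour 26, so dimensional inspection finishes at 26 + 5 = hour 31.
Coating has to wait for dimensional inspection (finishes hour 31, plus 3-hour gap → hour 34); deburring (finishes hour 13). The latest of these is hour 34, so coating runs hour 34 to 34 + 3 = hour 37.
For final packaging: coating (finishes hour 37, plus 3-hour gap → hour 40); surface grinding (finishes hour 24). Taking the maximum gives a start of hour 40, and it finishes at 40 + 3 = hour 43.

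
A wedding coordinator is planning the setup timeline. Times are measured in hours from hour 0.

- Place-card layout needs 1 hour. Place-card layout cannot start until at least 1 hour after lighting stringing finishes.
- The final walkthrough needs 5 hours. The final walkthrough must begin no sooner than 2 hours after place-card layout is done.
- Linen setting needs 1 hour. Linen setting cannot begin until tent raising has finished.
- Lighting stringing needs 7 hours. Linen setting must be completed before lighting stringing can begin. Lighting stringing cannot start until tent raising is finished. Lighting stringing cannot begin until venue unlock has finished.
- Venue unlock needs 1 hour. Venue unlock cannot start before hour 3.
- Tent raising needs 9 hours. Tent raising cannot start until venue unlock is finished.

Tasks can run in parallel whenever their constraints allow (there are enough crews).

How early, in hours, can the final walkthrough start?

25

Venue unlock waits on its own release at hour 3, so it starts at hour 3 and finishes at 3 + 1 = hour 4.
After venue unlock (finishes hour 4), tent raising can start at hour 4 and finishes at hour 13.
Linen setting waits on tent raising (finishes hour 13), so it starts at hour 13 and finishes at 13 + 1 = hour 14.
Lighting stringing has to wait for linen setting (finishes hour 14); tent raising (finishes hour 13); venue unlock (finishes hour 4). The latest of these is hour 14, so lighting stringing runs hour 14 to 14 + 7 = hour 21.
After lighting stringing (finishes hour 21, plus 1-hour gap → hour 22), place-card layout can start at hour 22 and finishes at hour 23.
The final walkthrough waits on place-card layout (finishes hour 23, plus 2-hour gap → hour 25), so the earliest it can start is hour 25.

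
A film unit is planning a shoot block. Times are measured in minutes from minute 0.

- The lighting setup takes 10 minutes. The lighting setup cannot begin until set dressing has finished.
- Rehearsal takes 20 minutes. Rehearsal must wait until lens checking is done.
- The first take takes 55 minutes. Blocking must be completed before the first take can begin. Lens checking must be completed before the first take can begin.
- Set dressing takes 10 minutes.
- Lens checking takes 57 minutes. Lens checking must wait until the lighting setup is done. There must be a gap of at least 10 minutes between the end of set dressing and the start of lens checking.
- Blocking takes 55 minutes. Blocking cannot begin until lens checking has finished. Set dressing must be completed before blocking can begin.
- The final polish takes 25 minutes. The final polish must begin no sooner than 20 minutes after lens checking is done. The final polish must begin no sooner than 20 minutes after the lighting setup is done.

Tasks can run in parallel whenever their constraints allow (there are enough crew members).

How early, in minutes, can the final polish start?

97

Nothing blocks set dressing, so it runs from minute 0 to minute 10.
The lighting setup cannot begin until set dressing (finishes minute 10). It runs from minute 10 to 10 + 10 = minute 20.
Lens checking has to wait for the lighting setup (finishes minute 20); set dressing (finishes minute 10, plus 10-minute gap → minute 20). The latest of these is minute 20, so lens checking runs minute 20 to 20 + 57 = minute 77.
The final polish waits on lens checking (finishes minute 77, plus 20-minute gap → minute 97); the lighting setup (finishes minute 20, plus 20-minute gap → minute 40). The latest of these is minute 97, which is the earliest the final polish can start.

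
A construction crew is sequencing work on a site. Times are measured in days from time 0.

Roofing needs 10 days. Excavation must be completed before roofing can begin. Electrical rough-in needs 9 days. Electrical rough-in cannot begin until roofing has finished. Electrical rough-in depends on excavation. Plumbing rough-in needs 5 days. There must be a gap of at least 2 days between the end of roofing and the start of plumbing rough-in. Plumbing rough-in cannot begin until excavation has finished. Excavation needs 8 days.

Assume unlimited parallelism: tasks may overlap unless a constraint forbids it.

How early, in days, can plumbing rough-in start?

Nothing blocks excavation, so it runs from day 0 to day 8.
After excavation (finishes day 8), roofing can start at day 8 and finishes at day 18.
Plumbing rough-in waits on roofing (finishes day 18, plus 2-day gap → day 20); excavation (finishes day 8). The latest of these is day 20, which is the earliest plumbing rough-in can start.

20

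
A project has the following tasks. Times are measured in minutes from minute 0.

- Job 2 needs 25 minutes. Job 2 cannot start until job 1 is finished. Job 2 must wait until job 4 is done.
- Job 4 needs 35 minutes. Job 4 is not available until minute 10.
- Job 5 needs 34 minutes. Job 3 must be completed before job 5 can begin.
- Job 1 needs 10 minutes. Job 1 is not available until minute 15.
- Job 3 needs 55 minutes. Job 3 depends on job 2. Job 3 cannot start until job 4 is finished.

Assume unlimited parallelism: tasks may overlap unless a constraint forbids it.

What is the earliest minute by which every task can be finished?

159

Job 4 cannot begin until its own release at minute 10. It runs from minute 10 to 10 + 35 = minute 45.
After its own release at minute 15, job 1 can start at minute 15 and finishes at minute 25.
Job 2 cannot start until job 1 (finishes minute 25); job 4 (finishes minute 45). The controlling bound is minute 45, so job 2 finishes at 45 + 25 = minute 70.
Job 3 cannot start until job 2 (finishes minute 70); job 4 (finishes minute 45). The controlling bound is minute 70, so job 3 finishes at 70 + 55 = minute 125.
After job 3 (finishes minute 125), job 5 can start at minute 125 and finishes at minute 159.
All tasks are finished once the last one completes. Finish times: Job 1 at 25, Job 2 at 70, Job 3 at 125, Job 4 at 45, Job 5 at 159. The latest is minute 159.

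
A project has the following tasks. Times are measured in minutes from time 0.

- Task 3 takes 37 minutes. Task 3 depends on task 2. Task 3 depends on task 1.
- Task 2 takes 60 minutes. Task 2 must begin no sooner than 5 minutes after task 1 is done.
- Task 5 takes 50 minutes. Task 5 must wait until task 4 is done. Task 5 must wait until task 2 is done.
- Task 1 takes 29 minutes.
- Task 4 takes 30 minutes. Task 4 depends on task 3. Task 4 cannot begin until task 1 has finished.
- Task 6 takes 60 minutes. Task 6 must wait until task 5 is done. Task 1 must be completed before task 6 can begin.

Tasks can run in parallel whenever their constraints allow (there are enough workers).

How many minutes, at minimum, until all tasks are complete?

271

Nothing blocks task 1, so it runs from minute 0 to minute 29.
After task 1 (finishes minute 29, plus 5-minute gap → minute 34), task 2 can start at minute 34 and finishes at minute 94.
For task 3: task 2 (finishes minute 94); task 1 (finishes minute 29). Taking the maximum gives a start of minute 94, and it finishes at 94 + 37 = minute 131.
Task 4 needs all of task 3 (finishes minute 131); task 1 (finishes minute 29). That puts its earliest start at minute 131; it finishes at 131 + 30 = minute 161.
For task 5: task 4 (finishes minute 161); task 2 (finishes minute 94). Taking the maximum gives a start of minute 161, and it finishes at 161 + 50 = minute 211.
Task 6 has to wait for task 5 (finishes minute 211); task 1 (finishes minute 29). The latest of these is minute 211, so task 6 runs minute 211 to 211 + 60 = minute 271.
All tasks are finished once the last one completes. Finish times: Task 1 at 29, Task 2 at 94, Task 3 at 131, Task 4 at 161, Task 5 at 211, Task 6 at 271. The latest is minute 271.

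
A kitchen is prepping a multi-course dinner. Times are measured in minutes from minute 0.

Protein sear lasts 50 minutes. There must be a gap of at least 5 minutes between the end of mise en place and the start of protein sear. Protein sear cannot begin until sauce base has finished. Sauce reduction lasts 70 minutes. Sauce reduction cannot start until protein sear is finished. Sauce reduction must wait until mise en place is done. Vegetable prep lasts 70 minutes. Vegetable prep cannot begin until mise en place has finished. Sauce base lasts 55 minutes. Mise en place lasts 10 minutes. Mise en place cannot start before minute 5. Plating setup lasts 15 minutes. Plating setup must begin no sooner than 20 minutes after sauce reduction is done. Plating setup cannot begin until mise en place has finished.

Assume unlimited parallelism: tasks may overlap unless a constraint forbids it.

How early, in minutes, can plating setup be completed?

Nothing blocks sauce base, so it runs from minute 0 to minute 55.
After its own release at minute 5, mise en place can start at minute 5 and finishes at minute 15.
Protein sear needs all of mise en place (finishes minute 15, plus 5-minute gap → minute 20); sauce base (finishes minute 55). That puts its earliest start at minute 55; it finishes at 55 + 50 = minute 105.
Sauce reduction has to wait for protein sear (finishes minute 105); mise en place (finishes minute 15). The latest of these is minute 105, so sauce reduction runs minute 105 to 105 + 70 = minute 175.
Plating setup has to wait for sauce reduction (finishes minute 175, plus 20-minute gap → minute 195); mise en place (finishes minute 15). The latest of these is minute 195, so plating setup runs minute 195 to 195 + 15 = minute 210.

210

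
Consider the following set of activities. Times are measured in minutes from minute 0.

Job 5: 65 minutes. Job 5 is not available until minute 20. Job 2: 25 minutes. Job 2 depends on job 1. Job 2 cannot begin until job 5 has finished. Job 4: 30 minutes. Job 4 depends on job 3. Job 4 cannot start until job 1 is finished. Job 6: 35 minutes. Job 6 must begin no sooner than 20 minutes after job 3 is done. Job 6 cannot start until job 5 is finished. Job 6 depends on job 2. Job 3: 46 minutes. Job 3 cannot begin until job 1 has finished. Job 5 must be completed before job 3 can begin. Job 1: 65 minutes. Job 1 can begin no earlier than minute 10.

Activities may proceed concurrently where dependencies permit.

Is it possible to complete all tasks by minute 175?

After its own release at minute 20, job 5 can start at minute 20 and finishes at minute 85.
After its own release at minute 10, job 1 can start at minute 10 and finishes at minute 75.
For job 3: job 1 (finishes minute 75); job 5 (finishes minute 85). Taking the maximum gives a start of minute 85, and it finishes at 85 + 46 = minute 131.
For job 4: job 3 (finishes minute 131); job 1 (finishes minute 75). Taking the maximum gives a start of minute 131, and it finishes at 131 + 30 = minute 161.
Job 2 cannot start until job 1 (finishes minute 75); job 5 (finishes minute 85). The controlling bound is minute 85, so job 2 finishes at 85 + 25 = minute 110.
For job 6: job 3 (finishes minute 131, plus 20-minute gap → minute 151); job 5 (finishes minute 85); job 2 (finishes minute 110). Taking the maximum gives a start of minute 151, and it finishes at 151 + 35 = minute 186.
The earliest everything can be done is minute 186, which is after the deadline of 175, so it is not possible.

No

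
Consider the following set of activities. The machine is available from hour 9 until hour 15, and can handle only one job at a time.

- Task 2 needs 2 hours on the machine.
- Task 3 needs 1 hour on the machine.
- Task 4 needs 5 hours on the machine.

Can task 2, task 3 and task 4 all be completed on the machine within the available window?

No

The machine window is 15 − 9 = 6 hours.
Running back to back, the jobs need 2 + 1 + 5 = 8 hours on the machine.
Since 8 > 6, they cannot all fit.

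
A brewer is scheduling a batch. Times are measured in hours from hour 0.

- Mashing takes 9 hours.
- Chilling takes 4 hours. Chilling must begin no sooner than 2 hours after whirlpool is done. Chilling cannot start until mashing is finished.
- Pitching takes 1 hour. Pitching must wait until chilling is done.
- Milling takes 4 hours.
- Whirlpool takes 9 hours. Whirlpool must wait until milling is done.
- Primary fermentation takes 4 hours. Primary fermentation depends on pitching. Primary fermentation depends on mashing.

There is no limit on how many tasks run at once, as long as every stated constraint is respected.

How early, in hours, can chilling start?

Nothing blocks mashing, so it runs from hour 0 to hour 9.
Milling can start immediately at hour 0; it finishes at hour 4.
After milling (finishes hour 4), whirlpool can start at hour 4 and finishes at hour 13.
Chilling waits on whirlpool (finishes hour 13, plus 2-hour gap → hour 15); mashing (finishes hour 9). The latest of these is hour 15, which is the earliest chilling can start.

15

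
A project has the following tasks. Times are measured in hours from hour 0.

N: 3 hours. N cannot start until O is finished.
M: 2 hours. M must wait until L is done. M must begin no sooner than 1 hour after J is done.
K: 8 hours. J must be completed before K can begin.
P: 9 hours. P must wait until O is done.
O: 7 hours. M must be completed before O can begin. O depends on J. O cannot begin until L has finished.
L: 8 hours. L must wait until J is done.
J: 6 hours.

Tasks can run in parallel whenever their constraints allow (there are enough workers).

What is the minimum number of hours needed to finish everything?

J has no prerequisites, so it starts at hour 0 and finishes at hour 6.
L waits on J (finishes hour 6), so it starts at hour 6 and finishes at 6 + 8 = hour 14.
M needs all of L (finishes hour 14); J (finishes hour 6, plus 1-hour gap → hour 7). That puts its earliest start at hour 14; it finishes at 14 + 2 = hour 16.
O has to wait for M (finishes hour 16); J (finishes hour 6); L (finishes hour 14). The latest of these is hour 16, so O runs hour 16 to 16 + 7 = hour 23.
After O (finishes hour 23), P can start at hour 23 and finishes at hour 32.
N waits on O (finishes hour 23), so it starts at hour 23 and finishes at 23 + 3 = hour 26.
K cannot begin until J (finishes hour 6). It runs from hour 6 to 6 + 8 = hour 14.
All tasks are finished once the last one completes. Finish times: J at 6, K at 14, L at 14, M at 16, N at 26, O at 23, P at 32. The latest is hour 32.

32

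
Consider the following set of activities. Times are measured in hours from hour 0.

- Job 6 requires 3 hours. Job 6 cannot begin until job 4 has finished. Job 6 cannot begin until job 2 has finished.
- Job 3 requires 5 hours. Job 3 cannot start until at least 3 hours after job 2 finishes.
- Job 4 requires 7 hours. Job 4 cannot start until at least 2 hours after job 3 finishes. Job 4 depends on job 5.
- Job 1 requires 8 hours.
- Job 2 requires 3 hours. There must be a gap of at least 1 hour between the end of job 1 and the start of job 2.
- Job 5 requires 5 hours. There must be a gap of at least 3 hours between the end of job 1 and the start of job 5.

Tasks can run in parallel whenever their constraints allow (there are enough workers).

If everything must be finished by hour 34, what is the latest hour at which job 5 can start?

19

Job 6 has no dependents, so it just needs to finish by hour 34. Starting by 34 − 3 = hour 31 achieves that.
Job 4 must finish before job 6 (must start by hour 31). With a 7-hour duration, job 4 must start by 31 − 7 = hour 24.
Job 5 feeds into job 4 (must start by hour 24); so job 5 must finish by hour 24 and therefore start by hour 19.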